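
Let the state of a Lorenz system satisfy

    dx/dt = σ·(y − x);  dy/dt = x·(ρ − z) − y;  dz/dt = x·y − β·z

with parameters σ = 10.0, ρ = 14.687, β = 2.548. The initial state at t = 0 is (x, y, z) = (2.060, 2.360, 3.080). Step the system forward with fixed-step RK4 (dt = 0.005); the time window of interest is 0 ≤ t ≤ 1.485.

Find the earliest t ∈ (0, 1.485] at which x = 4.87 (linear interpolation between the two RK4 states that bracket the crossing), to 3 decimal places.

t=0.000: state=(2.060, 2.360, 3.080)
step 1 (dt=0.005): k1=(3.000, 21.550, -2.986), k2=(3.464, 21.599, -2.838), k3=(3.453, 21.612, -2.836), k4=(3.908, 21.672, -2.685); state += dt/6·(k1+2k2+2k3+k4)
t=0.005: state=(2.077, 2.468, 3.066)
t=0.010: state=(2.099, 2.577, 3.053)
t=0.015: state=(2.125, 2.687, 3.042)
continuing one RK4 step at a time; state shown every 10 steps (Δt=0.05):
t=0.050: state=(2.416, 3.499, 3.017)
t=0.100: state=(3.126, 4.882, 3.199)
t=0.150: state=(4.176, 6.627, 3.803)
t=0.175: state=(4.834, 7.644, 4.347)
next step: t=0.180: state=(4.976, 7.857, 4.481) — x has crossed 4.87
linear interpolation between t=0.175 (4.83383) and t=0.180 (4.97609) → t≈0.176

t = 0.176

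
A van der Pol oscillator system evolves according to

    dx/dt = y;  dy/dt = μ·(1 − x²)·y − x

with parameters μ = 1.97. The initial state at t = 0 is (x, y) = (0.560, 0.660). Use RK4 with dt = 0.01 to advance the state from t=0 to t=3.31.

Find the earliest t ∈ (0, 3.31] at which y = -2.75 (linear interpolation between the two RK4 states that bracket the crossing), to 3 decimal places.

t=0.000: state=(0.560, 0.660)
step 1 (dt=0.01): k1=(0.660, 0.332), k2=(0.662, 0.327), k3=(0.662, 0.327), k4=(0.663, 0.321); state += dt/6·(k1+2k2+2k3+k4)
t=0.010: state=(0.567, 0.663)
t=0.020: state=(0.573, 0.666)
t=0.030: state=(0.580, 0.669)
continuing one RK4 step at a time; state shown every 20 steps (Δt=0.2):
t=0.200: state=(0.697, 0.697)
t=0.400: state=(0.834, 0.655)
t=0.600: state=(0.953, 0.523)
t=0.800: state=(1.038, 0.325)
t=1.000: state=(1.081, 0.102)
t=1.200: state=(1.080, -0.114)
t=1.400: state=(1.036, -0.317)
t=1.600: state=(0.953, -0.518)
t=1.800: state=(0.827, -0.748)
t=2.000: state=(0.649, -1.055)
t=2.200: state=(0.395, -1.523)
t=2.400: state=(0.021, -2.262)
t=2.500: state=(-0.228, -2.736)
next step: t=2.510: state=(-0.256, -2.785) — y has crossed -2.75
linear interpolation between t=2.500 (-2.73596) and t=2.510 (-2.78474) → t≈2.503

t = 2.503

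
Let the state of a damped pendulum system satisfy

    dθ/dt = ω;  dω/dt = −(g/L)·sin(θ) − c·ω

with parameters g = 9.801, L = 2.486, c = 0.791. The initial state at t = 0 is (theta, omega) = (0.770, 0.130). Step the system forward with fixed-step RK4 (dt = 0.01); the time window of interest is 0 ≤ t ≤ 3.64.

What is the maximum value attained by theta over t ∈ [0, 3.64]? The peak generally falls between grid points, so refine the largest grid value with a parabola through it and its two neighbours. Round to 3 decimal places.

t=0.000: state=(0.770, 0.130)
step 1 (dt=0.01): k1=(0.130, -2.847), k2=(0.116, -2.838), k3=(0.116, -2.838), k4=(0.102, -2.828); state += dt/6·(k1+2k2+2k3+k4)
t=0.010: state=(0.771, 0.102)
t=0.020: state=(0.772, 0.073)
t=0.030: state=(0.773, 0.045)
continuing one RK4 step at a time; state shown every 20 steps (Δt=0.2):
t=0.200: state=(0.742, -0.394)
t=0.400: state=(0.620, -0.798)
t=0.600: state=(0.433, -1.048)
t=0.800: state=(0.213, -1.125)
t=1.000: state=(-0.006, -1.032)
t=1.200: state=(-0.191, -0.805)
t=1.400: state=(-0.322, -0.498)
t=1.600: state=(-0.389, -0.167)
t=1.800: state=(-0.391, 0.138)
t=2.000: state=(-0.338, 0.380)
t=2.200: state=(-0.245, 0.535)
t=2.400: state=(-0.130, 0.592)
t=2.600: state=(-0.014, 0.556)
t=2.800: state=(0.087, 0.446)
t=3.000: state=(0.161, 0.288)
t=3.200: state=(0.201, 0.112)
t=3.400: state=(0.206, -0.054)
t=3.600: state=(0.182, -0.188)
t=3.640: state=(0.174, -0.210)
largest grid value and its neighbours: theta(0.040)=0.77294, theta(0.050)=0.77298, theta(0.060)=0.77275
parabola through these three points peaks at t≈0.046 with theta≈0.77300

max theta = 0.773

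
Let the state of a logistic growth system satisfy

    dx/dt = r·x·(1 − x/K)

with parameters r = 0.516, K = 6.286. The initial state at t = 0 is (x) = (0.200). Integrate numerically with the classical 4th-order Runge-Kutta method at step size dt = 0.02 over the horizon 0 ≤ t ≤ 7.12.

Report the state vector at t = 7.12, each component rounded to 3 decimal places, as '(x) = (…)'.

(x) = (3.547)

t=0.000: state=(0.200)
step 1 (dt=0.02): k1=(0.100), k2=(0.100), k3=(0.100), k4=(0.101); state += dt/6·(k1+2k2+2k3+k4)
t=0.020: state=(0.202)
t=0.040: state=(0.204)
t=0.060: state=(0.206)
continuing one RK4 step at a time; state shown every 25 steps (Δt=0.5):
t=0.500: state=(0.256)
t=1.000: state=(0.328)
t=1.500: state=(0.418)
t=2.000: state=(0.531)
t=2.500: state=(0.670)
t=3.000: state=(0.841)
t=3.500: state=(1.048)
t=4.000: state=(1.293)
t=4.500: state=(1.578)
t=5.000: state=(1.902)
t=5.500: state=(2.260)
t=6.000: state=(2.645)
t=6.500: state=(3.046)
t=7.000: state=(3.451)
t=7.120: state=(3.547)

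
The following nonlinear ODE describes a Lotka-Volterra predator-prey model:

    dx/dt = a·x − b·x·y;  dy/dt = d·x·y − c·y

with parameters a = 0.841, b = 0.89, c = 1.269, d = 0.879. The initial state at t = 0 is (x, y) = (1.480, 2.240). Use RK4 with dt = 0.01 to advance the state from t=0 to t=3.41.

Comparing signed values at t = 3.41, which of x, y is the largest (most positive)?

largest component: x

t=0.000: state=(1.480, 2.240)
step 1 (dt=0.01): k1=(-1.706, 0.072), k2=(-1.696, 0.055), k3=(-1.696, 0.055), k4=(-1.687, 0.038); state += dt/6·(k1+2k2+2k3+k4)
t=0.010: state=(1.463, 2.241)
t=0.020: state=(1.446, 2.241)
t=0.030: state=(1.430, 2.241)
continuing one RK4 step at a time; state shown every 20 steps (Δt=0.2):
t=0.200: state=(1.178, 2.193)
t=0.400: state=(0.955, 2.050)
t=0.600: state=(0.798, 1.854)
t=0.800: state=(0.692, 1.638)
t=1.000: state=(0.623, 1.426)
t=1.200: state=(0.582, 1.230)
t=1.400: state=(0.562, 1.055)
t=1.600: state=(0.559, 0.903)
t=1.800: state=(0.570, 0.773)
t=2.000: state=(0.594, 0.664)
t=2.200: state=(0.629, 0.574)
t=2.400: state=(0.677, 0.499)
t=2.600: state=(0.737, 0.439)
t=2.800: state=(0.810, 0.390)
t=3.000: state=(0.897, 0.351)
t=3.200: state=(1.000, 0.322)
t=3.400: state=(1.119, 0.301)
t=3.410: state=(1.126, 0.300)
compare at T: x=1.126, y=0.300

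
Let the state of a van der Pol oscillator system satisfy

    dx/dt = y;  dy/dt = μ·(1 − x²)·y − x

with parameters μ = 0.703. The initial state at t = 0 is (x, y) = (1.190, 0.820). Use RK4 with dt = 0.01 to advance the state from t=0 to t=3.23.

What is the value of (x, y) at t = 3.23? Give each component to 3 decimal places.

t=0.000: state=(1.190, 0.820)
step 1 (dt=0.01): k1=(0.820, -1.430), k2=(0.813, -1.437), k3=(0.813, -1.437), k4=(0.806, -1.445); state += dt/6·(k1+2k2+2k3+k4)
t=0.010: state=(1.198, 0.806)
t=0.020: state=(1.206, 0.791)
t=0.030: state=(1.214, 0.776)
continuing one RK4 step at a time; state shown every 20 steps (Δt=0.2):
t=0.200: state=(1.324, 0.513)
t=0.400: state=(1.395, 0.198)
t=0.600: state=(1.405, -0.090)
t=0.800: state=(1.361, -0.339)
t=1.000: state=(1.271, -0.557)
t=1.200: state=(1.140, -0.757)
t=1.400: state=(0.969, -0.955)
t=1.600: state=(0.757, -1.165)
t=1.800: state=(0.501, -1.400)
t=2.000: state=(0.195, -1.657)
t=2.200: state=(-0.162, -1.910)
t=2.400: state=(-0.563, -2.079)
t=2.600: state=(-0.979, -2.039)
t=2.800: state=(-1.359, -1.703)
t=3.000: state=(-1.646, -1.146)
t=3.200: state=(-1.815, -0.560)
t=3.230: state=(-1.831, -0.480)

(x, y) = (-1.831, -0.480)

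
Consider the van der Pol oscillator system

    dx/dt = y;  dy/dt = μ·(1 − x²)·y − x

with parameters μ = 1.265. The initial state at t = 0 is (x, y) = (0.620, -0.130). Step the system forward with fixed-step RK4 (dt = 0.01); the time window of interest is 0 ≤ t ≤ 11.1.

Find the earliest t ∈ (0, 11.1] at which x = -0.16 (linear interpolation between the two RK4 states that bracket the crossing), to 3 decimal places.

t = 1.146

t=0.000: state=(0.620, -0.130)
step 1 (dt=0.01): k1=(-0.130, -0.721), k2=(-0.134, -0.724), k3=(-0.134, -0.724), k4=(-0.137, -0.726); state += dt/6·(k1+2k2+2k3+k4)
t=0.010: state=(0.619, -0.137)
t=0.020: state=(0.617, -0.145)
t=0.030: state=(0.616, -0.152)
continuing one RK4 step at a time; state shown every 50 steps (Δt=0.5):
t=0.500: state=(0.454, -0.556)
t=1.000: state=(0.030, -1.188)
t=1.140: state=(-0.152, -1.408)
next step: t=1.150: state=(-0.166, -1.424) — x has crossed -0.16
linear interpolation between t=1.140 (-0.15190) and t=1.150 (-0.16606) → t≈1.146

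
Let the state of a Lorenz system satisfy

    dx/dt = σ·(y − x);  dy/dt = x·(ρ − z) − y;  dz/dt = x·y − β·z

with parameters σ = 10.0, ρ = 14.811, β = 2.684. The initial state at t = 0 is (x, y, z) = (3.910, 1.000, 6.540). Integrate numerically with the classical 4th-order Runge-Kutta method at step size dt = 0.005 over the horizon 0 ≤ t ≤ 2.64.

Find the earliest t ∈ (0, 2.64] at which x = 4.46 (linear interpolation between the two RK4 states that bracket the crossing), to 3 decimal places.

t=0.000: state=(3.910, 1.000, 6.540)
step 1 (dt=0.005): k1=(-29.100, 31.340, -13.643), k2=(-27.589, 30.790, -13.324), k3=(-27.641, 30.820, -13.327), k4=(-26.177, 30.294, -13.021); state += dt/6·(k1+2k2+2k3+k4)
t=0.005: state=(3.772, 1.154, 6.473)
t=0.010: state=(3.648, 1.303, 6.410)
t=0.015: state=(3.537, 1.448, 6.349)
continuing one RK4 step at a time; state shown every 20 steps (Δt=0.1):
t=0.100: state=(3.049, 3.574, 5.656)
t=0.200: state=(4.363, 6.362, 5.924)
next step: t=0.205: state=(4.464, 6.525, 5.987) — x has crossed 4.46
linear interpolation between t=0.200 (4.36264) and t=0.205 (4.46416) → t≈0.205

t = 0.205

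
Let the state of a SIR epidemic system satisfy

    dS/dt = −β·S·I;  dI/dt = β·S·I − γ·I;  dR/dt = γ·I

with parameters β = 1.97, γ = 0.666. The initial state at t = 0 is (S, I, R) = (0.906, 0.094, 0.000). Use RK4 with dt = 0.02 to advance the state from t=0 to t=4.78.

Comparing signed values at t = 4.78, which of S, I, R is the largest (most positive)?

largest component: R

t=0.000: state=(0.906, 0.094, 0.000)
step 1 (dt=0.02): k1=(-0.168, 0.105, 0.063), k2=(-0.169, 0.106, 0.063), k3=(-0.169, 0.106, 0.063), k4=(-0.171, 0.107, 0.064); state += dt/6·(k1+2k2+2k3+k4)
t=0.020: state=(0.903, 0.096, 0.001)
t=0.040: state=(0.899, 0.098, 0.003)
t=0.060: state=(0.896, 0.100, 0.004)
continuing one RK4 step at a time; state shown every 10 steps (Δt=0.2):
t=0.200: state=(0.869, 0.117, 0.014)
t=0.400: state=(0.826, 0.143, 0.031)
t=0.600: state=(0.777, 0.171, 0.052)
t=0.800: state=(0.722, 0.201, 0.077)
t=1.000: state=(0.663, 0.232, 0.106)
t=1.200: state=(0.601, 0.260, 0.139)
t=1.400: state=(0.540, 0.285, 0.175)
t=1.600: state=(0.481, 0.305, 0.214)
t=1.800: state=(0.425, 0.319, 0.256)
t=2.000: state=(0.374, 0.327, 0.299)
t=2.200: state=(0.329, 0.329, 0.343)
t=2.400: state=(0.289, 0.325, 0.386)
t=2.600: state=(0.255, 0.316, 0.429)
t=2.800: state=(0.225, 0.304, 0.470)
t=3.000: state=(0.200, 0.290, 0.510)
t=3.200: state=(0.179, 0.273, 0.547)
t=3.400: state=(0.162, 0.256, 0.583)
t=3.600: state=(0.147, 0.238, 0.616)
t=3.800: state=(0.134, 0.220, 0.646)
t=4.000: state=(0.123, 0.202, 0.674)
t=4.200: state=(0.114, 0.186, 0.700)
t=4.400: state=(0.107, 0.170, 0.724)
t=4.600: state=(0.100, 0.155, 0.745)
t=4.780: state=(0.095, 0.142, 0.763)
compare at T: S=0.095, I=0.142, R=0.763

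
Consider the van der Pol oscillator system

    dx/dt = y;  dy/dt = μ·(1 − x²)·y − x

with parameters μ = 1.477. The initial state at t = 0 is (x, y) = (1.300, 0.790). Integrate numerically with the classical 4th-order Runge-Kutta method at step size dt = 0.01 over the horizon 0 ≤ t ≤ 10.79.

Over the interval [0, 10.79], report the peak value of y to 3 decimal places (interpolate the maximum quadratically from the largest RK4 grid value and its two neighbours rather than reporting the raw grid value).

max y = 3.197

t=0.000: state=(1.300, 0.790)
step 1 (dt=0.01): k1=(0.790, -2.105), k2=(0.779, -2.110), k3=(0.779, -2.110), k4=(0.769, -2.114); state += dt/6·(k1+2k2+2k3+k4)
t=0.010: state=(1.308, 0.769)
t=0.020: state=(1.315, 0.748)
t=0.030: state=(1.323, 0.726)
continuing one RK4 step at a time; state shown every 50 steps (Δt=0.5):
t=0.500: state=(1.449, -0.113)
t=1.000: state=(1.267, -0.573)
t=1.500: state=(0.877, -1.025)
t=2.000: state=(0.149, -2.048)
t=2.500: state=(-1.224, -2.925)
t=3.000: state=(-1.983, -0.247)
t=3.500: state=(-1.897, 0.385)
t=4.000: state=(-1.665, 0.532)
t=4.500: state=(-1.359, 0.707)
t=5.000: state=(-0.926, 1.081)
t=5.500: state=(-0.175, 2.098)
t=6.000: state=(1.237, 3.007)
t=6.500: state=(2.005, 0.232)
t=7.000: state=(1.916, -0.385)
t=7.500: state=(1.686, -0.525)
t=8.000: state=(1.386, -0.691)
t=8.500: state=(0.966, -1.040)
t=9.000: state=(0.250, -1.985)
t=9.500: state=(-1.124, -3.116)
t=10.000: state=(-1.994, -0.353)
t=10.500: state=(-1.930, 0.369)
t=10.790: state=(-1.808, 0.463)
largest grid value and its neighbours: y(5.880)=3.19455, y(5.890)=3.19678, y(5.900)=3.19601
parabola through these three points peaks at t≈5.892 with y≈3.19687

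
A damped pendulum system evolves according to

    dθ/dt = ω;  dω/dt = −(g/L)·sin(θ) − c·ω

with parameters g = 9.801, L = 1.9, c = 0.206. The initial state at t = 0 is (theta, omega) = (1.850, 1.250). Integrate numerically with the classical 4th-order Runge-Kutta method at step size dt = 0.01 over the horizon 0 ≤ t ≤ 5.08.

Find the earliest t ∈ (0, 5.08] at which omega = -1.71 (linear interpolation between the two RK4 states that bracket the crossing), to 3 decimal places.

t=0.000: state=(1.850, 1.250)
step 1 (dt=0.01): k1=(1.250, -5.216), k2=(1.224, -5.202), k3=(1.224, -5.202), k4=(1.198, -5.188); state += dt/6·(k1+2k2+2k3+k4)
t=0.010: state=(1.862, 1.198)
t=0.020: state=(1.874, 1.146)
t=0.030: state=(1.885, 1.095)
continuing one RK4 step at a time; state shown every 20 steps (Δt=0.2):
t=0.200: state=(1.999, 0.258)
t=0.400: state=(1.957, -0.674)
t=0.600: state=(1.729, -1.614)
t=0.620: state=(1.696, -1.709)
next step: t=0.630: state=(1.679, -1.757) — omega has crossed -1.71
linear interpolation between t=0.620 (-1.70884) and t=0.630 (-1.75650) → t≈0.620

t = 0.620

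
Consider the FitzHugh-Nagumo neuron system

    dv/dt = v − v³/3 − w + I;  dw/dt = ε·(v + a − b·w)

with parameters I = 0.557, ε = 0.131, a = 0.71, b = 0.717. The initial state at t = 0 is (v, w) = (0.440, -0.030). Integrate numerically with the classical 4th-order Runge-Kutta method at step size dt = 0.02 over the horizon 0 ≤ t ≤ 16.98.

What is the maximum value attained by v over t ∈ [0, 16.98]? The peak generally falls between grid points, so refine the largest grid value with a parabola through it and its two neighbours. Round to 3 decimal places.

t=0.000: state=(0.440, -0.030)
step 1 (dt=0.02): k1=(0.999, 0.153), k2=(1.005, 0.155), k3=(1.005, 0.155), k4=(1.012, 0.156); state += dt/6·(k1+2k2+2k3+k4)
t=0.020: state=(0.460, -0.027)
t=0.040: state=(0.480, -0.024)
t=0.060: state=(0.501, -0.021)
continuing one RK4 step at a time; state shown every 50 steps (Δt=1):
t=1.000: state=(1.497, 0.186)
t=2.000: state=(1.777, 0.471)
t=3.000: state=(1.699, 0.736)
t=4.000: state=(1.574, 0.963)
t=5.000: state=(1.435, 1.154)
t=6.000: state=(1.278, 1.309)
t=7.000: state=(1.089, 1.429)
t=8.000: state=(0.834, 1.510)
t=9.000: state=(0.404, 1.544)
t=10.000: state=(-0.578, 1.491)
t=11.000: state=(-1.820, 1.284)
t=12.000: state=(-1.947, 1.016)
t=13.000: state=(-1.869, 0.775)
t=14.000: state=(-1.780, 0.567)
t=15.000: state=(-1.690, 0.388)
t=16.000: state=(-1.602, 0.236)
t=16.980: state=(-1.514, 0.111)
largest grid value and its neighbours: v(1.960)=1.77724, v(1.980)=1.77725, v(2.000)=1.77715
parabola through these three points peaks at t≈1.971 with v≈1.77726

max v = 1.777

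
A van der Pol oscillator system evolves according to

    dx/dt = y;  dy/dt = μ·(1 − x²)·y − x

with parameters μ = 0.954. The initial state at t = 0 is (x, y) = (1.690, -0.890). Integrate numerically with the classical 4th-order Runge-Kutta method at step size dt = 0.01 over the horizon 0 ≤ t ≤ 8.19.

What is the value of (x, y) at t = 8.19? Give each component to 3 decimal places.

(x, y) = (-0.662, -2.609)

t=0.000: state=(1.690, -0.890)
step 1 (dt=0.01): k1=(-0.890, -0.114), k2=(-0.891, -0.121), k3=(-0.891, -0.121), k4=(-0.891, -0.129); state += dt/6·(k1+2k2+2k3+k4)
t=0.010: state=(1.681, -0.891)
t=0.020: state=(1.672, -0.893)
t=0.030: state=(1.663, -0.894)
continuing one RK4 step at a time; state shown every 50 steps (Δt=0.5):
t=0.500: state=(1.204, -1.102)
t=1.000: state=(0.528, -1.684)
t=1.500: state=(-0.556, -2.630)
t=2.000: state=(-1.739, -1.545)
t=2.500: state=(-2.023, 0.121)
t=3.000: state=(-1.825, 0.581)
t=3.500: state=(-1.473, 0.830)
t=4.000: state=(-0.975, 1.203)
t=4.500: state=(-0.206, 1.955)
t=5.000: state=(0.992, 2.604)
t=5.500: state=(1.911, 0.807)
t=6.000: state=(1.967, -0.334)
t=6.500: state=(1.706, -0.666)
t=7.000: state=(1.308, -0.938)
t=7.500: state=(0.733, -1.421)
t=8.000: state=(-0.189, -2.328)
t=8.190: state=(-0.662, -2.609)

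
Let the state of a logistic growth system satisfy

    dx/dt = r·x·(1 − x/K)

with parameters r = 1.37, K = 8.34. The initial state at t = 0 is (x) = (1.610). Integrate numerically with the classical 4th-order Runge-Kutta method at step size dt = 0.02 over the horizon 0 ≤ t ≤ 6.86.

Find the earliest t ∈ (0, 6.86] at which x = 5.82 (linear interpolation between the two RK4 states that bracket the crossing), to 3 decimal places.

t=0.000: state=(1.610)
step 1 (dt=0.02): k1=(1.780), k2=(1.795), k3=(1.795), k4=(1.810); state += dt/6·(k1+2k2+2k3+k4)
t=0.020: state=(1.646)
t=0.040: state=(1.682)
t=0.060: state=(1.719)
continuing one RK4 step at a time; state shown every 25 steps (Δt=0.5):
t=0.500: state=(2.684)
t=1.000: state=(4.044)
t=1.500: state=(5.432)
t=1.640: state=(5.784)
next step: t=1.660: state=(5.832) — x has crossed 5.82
linear interpolation between t=1.640 (5.78366) and t=1.660 (5.83197) → t≈1.655

t = 1.655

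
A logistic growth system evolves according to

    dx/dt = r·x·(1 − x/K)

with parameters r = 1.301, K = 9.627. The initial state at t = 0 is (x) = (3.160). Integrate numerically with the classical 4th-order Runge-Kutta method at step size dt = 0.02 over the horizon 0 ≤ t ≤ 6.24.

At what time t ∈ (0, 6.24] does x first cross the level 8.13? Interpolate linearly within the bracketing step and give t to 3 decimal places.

t=0.000: state=(3.160)
step 1 (dt=0.02): k1=(2.762), k2=(2.774), k3=(2.774), k4=(2.786); state += dt/6·(k1+2k2+2k3+k4)
t=0.020: state=(3.215)
t=0.040: state=(3.271)
t=0.060: state=(3.328)
continuing one RK4 step at a time; state shown every 25 steps (Δt=0.5):
t=0.500: state=(4.656)
t=1.000: state=(6.182)
t=1.500: state=(7.459)
t=1.840: state=(8.112)
next step: t=1.860: state=(8.145) — x has crossed 8.13
linear interpolation between t=1.840 (8.11171) and t=1.860 (8.14463) → t≈1.851

t = 1.851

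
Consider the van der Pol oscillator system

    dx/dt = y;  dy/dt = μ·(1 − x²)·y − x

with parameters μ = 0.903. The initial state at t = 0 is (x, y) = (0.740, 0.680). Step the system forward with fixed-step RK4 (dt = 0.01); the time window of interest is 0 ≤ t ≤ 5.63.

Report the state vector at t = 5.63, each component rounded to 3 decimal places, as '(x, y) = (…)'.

(x, y) = (0.535, 2.475)

t=0.000: state=(0.740, 0.680)
step 1 (dt=0.01): k1=(0.680, -0.462), k2=(0.678, -0.470), k3=(0.678, -0.470), k4=(0.675, -0.477); state += dt/6·(k1+2k2+2k3+k4)
t=0.010: state=(0.747, 0.675)
t=0.020: state=(0.754, 0.670)
t=0.030: state=(0.760, 0.665)
continuing one RK4 step at a time; state shown every 20 steps (Δt=0.2):
t=0.200: state=(0.865, 0.559)
t=0.400: state=(0.960, 0.390)
t=0.600: state=(1.019, 0.193)
t=0.800: state=(1.037, -0.014)
t=1.000: state=(1.014, -0.219)
t=1.200: state=(0.950, -0.418)
t=1.400: state=(0.846, -0.616)
t=1.600: state=(0.703, -0.824)
t=1.800: state=(0.515, -1.052)
t=2.000: state=(0.280, -1.311)
t=2.200: state=(-0.011, -1.594)
t=2.400: state=(-0.357, -1.857)
t=2.600: state=(-0.745, -1.987)
t=2.800: state=(-1.133, -1.836)
t=3.000: state=(-1.458, -1.374)
t=3.200: state=(-1.673, -0.776)
t=3.400: state=(-1.773, -0.251)
t=3.600: state=(-1.784, 0.126)
t=3.800: state=(-1.731, 0.380)
t=4.000: state=(-1.637, 0.560)
t=4.200: state=(-1.510, 0.706)
t=4.400: state=(-1.355, 0.845)
t=4.600: state=(-1.171, 0.999)
t=4.800: state=(-0.953, 1.186)
t=5.000: state=(-0.693, 1.426)
t=5.200: state=(-0.378, 1.735)
t=5.400: state=(0.005, 2.103)
t=5.600: state=(0.461, 2.440)
t=5.630: state=(0.535, 2.475)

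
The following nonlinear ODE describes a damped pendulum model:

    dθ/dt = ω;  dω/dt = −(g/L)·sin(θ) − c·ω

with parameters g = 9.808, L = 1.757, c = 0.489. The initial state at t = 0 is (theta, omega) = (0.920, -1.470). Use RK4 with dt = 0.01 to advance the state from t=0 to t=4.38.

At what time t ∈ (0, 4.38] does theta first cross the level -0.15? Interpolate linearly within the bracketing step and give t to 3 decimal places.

t=0.000: state=(0.920, -1.470)
step 1 (dt=0.01): k1=(-1.470, -3.722), k2=(-1.489, -3.688), k3=(-1.488, -3.688), k4=(-1.507, -3.654); state += dt/6·(k1+2k2+2k3+k4)
t=0.010: state=(0.905, -1.507)
t=0.020: state=(0.890, -1.543)
t=0.030: state=(0.874, -1.579)
continuing one RK4 step at a time; state shown every 20 steps (Δt=0.2):
t=0.200: state=(0.562, -2.052)
t=0.400: state=(0.127, -2.217)
t=0.520: state=(-0.133, -2.087)
next step: t=0.530: state=(-0.154, -2.069) — theta has crossed -0.15
linear interpolation between t=0.520 (-0.13276) and t=0.530 (-0.15354) → t≈0.528

t = 0.528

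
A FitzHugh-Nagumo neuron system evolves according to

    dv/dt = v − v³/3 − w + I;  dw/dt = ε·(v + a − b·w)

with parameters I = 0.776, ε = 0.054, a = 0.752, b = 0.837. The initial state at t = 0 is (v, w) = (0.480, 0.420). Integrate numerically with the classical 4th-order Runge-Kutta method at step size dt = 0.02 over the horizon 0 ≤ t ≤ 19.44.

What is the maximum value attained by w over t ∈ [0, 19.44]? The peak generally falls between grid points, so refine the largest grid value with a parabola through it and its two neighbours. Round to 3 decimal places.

t=0.000: state=(0.480, 0.420)
step 1 (dt=0.02): k1=(0.799, 0.048), k2=(0.805, 0.048), k3=(0.805, 0.048), k4=(0.810, 0.048); state += dt/6·(k1+2k2+2k3+k4)
t=0.020: state=(0.496, 0.421)
t=0.040: state=(0.512, 0.422)
t=0.060: state=(0.529, 0.423)
continuing one RK4 step at a time; state shown every 50 steps (Δt=1):
t=1.000: state=(1.398, 0.491)
t=2.000: state=(1.774, 0.596)
t=3.000: state=(1.783, 0.704)
t=4.000: state=(1.741, 0.805)
t=5.000: state=(1.693, 0.900)
t=6.000: state=(1.644, 0.988)
t=7.000: state=(1.594, 1.070)
t=8.000: state=(1.544, 1.145)
t=9.000: state=(1.492, 1.214)
t=10.000: state=(1.438, 1.277)
t=11.000: state=(1.382, 1.335)
t=12.000: state=(1.323, 1.387)
t=13.000: state=(1.261, 1.434)
t=14.000: state=(1.192, 1.475)
t=15.000: state=(1.116, 1.511)
t=16.000: state=(1.027, 1.540)
t=17.000: state=(0.916, 1.563)
t=18.000: state=(0.762, 1.578)
t=19.000: state=(0.511, 1.582)
t=19.440: state=(0.333, 1.579)
largest grid value and its neighbours: w(18.780)=1.58274, w(18.800)=1.58274, w(18.820)=1.58274
parabola through these three points peaks at t≈18.805 with w≈1.58275

max w = 1.583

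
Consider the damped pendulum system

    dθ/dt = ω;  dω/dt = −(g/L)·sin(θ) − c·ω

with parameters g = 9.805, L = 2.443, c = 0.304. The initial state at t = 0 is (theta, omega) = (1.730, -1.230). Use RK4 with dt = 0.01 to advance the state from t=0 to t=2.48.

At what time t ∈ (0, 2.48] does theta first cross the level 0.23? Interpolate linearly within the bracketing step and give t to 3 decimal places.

t = 0.664

t=0.000: state=(1.730, -1.230)
step 1 (dt=0.01): k1=(-1.230, -3.589), k2=(-1.248, -3.587), k3=(-1.248, -3.587), k4=(-1.266, -3.586); state += dt/6·(k1+2k2+2k3+k4)
t=0.010: state=(1.718, -1.266)
t=0.020: state=(1.705, -1.302)
t=0.030: state=(1.691, -1.338)
continuing one RK4 step at a time; state shown every 10 steps (Δt=0.1):
t=0.100: state=(1.589, -1.587)
t=0.200: state=(1.413, -1.933)
t=0.300: state=(1.203, -2.256)
t=0.400: state=(0.963, -2.537)
t=0.500: state=(0.698, -2.753)
t=0.600: state=(0.416, -2.879)
t=0.660: state=(0.242, -2.904)
next step: t=0.670: state=(0.213, -2.904) — theta has crossed 0.23
linear interpolation between t=0.660 (0.24192) and t=0.670 (0.21289) → t≈0.664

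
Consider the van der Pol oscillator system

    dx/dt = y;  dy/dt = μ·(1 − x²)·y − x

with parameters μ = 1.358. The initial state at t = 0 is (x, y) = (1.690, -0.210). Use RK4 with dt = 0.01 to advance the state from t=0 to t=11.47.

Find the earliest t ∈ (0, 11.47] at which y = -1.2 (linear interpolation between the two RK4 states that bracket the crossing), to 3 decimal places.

t = 1.293

t=0.000: state=(1.690, -0.210)
step 1 (dt=0.01): k1=(-0.210, -1.161), k2=(-0.216, -1.146), k3=(-0.216, -1.146), k4=(-0.221, -1.132); state += dt/6·(k1+2k2+2k3+k4)
t=0.010: state=(1.688, -0.221)
t=0.020: state=(1.686, -0.233)
t=0.030: state=(1.683, -0.244)
continuing one RK4 step at a time; state shown every 50 steps (Δt=0.5):
t=0.500: state=(1.481, -0.579)
t=1.000: state=(1.119, -0.891)
t=1.290: state=(0.820, -1.196)
next step: t=1.300: state=(0.808, -1.209) — y has crossed -1.2
linear interpolation between t=1.290 (-1.19569) and t=1.300 (-1.20934) → t≈1.293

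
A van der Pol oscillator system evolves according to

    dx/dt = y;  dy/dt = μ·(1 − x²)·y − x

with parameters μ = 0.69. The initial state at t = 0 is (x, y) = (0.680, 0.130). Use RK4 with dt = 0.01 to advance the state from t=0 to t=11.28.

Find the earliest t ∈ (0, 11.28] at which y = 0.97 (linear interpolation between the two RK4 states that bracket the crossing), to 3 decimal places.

t = 4.018

t=0.000: state=(0.680, 0.130)
step 1 (dt=0.01): k1=(0.130, -0.632), k2=(0.127, -0.634), k3=(0.127, -0.634), k4=(0.124, -0.636); state += dt/6·(k1+2k2+2k3+k4)
t=0.010: state=(0.681, 0.124)
t=0.020: state=(0.682, 0.117)
t=0.030: state=(0.684, 0.111)
continuing one RK4 step at a time; state shown every 50 steps (Δt=0.5):
t=0.500: state=(0.660, -0.220)
t=1.000: state=(0.455, -0.604)
t=1.500: state=(0.055, -0.994)
t=2.000: state=(-0.518, -1.246)
t=2.500: state=(-1.100, -0.963)
t=3.000: state=(-1.398, -0.206)
t=3.500: state=(-1.328, 0.448)
t=4.000: state=(-0.976, 0.952)
t=4.010: state=(-0.967, 0.962)
next step: t=4.020: state=(-0.957, 0.972) — y has crossed 0.97
linear interpolation between t=4.010 (0.96214) and t=4.020 (0.97226) → t≈4.018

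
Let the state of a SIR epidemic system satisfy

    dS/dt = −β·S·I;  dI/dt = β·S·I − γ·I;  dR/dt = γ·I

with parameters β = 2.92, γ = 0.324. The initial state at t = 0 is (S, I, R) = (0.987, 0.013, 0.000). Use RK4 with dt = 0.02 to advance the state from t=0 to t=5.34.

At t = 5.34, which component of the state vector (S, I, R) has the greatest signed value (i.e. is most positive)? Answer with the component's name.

t=0.000: state=(0.987, 0.013, 0.000)
step 1 (dt=0.02): k1=(-0.037, 0.033, 0.004), k2=(-0.038, 0.034, 0.004), k3=(-0.038, 0.034, 0.004), k4=(-0.039, 0.035, 0.004); state += dt/6·(k1+2k2+2k3+k4)
t=0.020: state=(0.986, 0.014, 0.000)
t=0.040: state=(0.985, 0.014, 0.000)
t=0.060: state=(0.985, 0.015, 0.000)
continuing one RK4 step at a time; state shown every 10 steps (Δt=0.2):
t=0.200: state=(0.977, 0.022, 0.001)
t=0.400: state=(0.961, 0.036, 0.003)
t=0.600: state=(0.936, 0.058, 0.006)
t=0.800: state=(0.896, 0.093, 0.011)
t=1.000: state=(0.836, 0.145, 0.018)
t=1.200: state=(0.753, 0.217, 0.030)
t=1.400: state=(0.647, 0.306, 0.047)
t=1.600: state=(0.526, 0.404, 0.070)
t=1.800: state=(0.404, 0.497, 0.099)
t=2.000: state=(0.295, 0.571, 0.134)
t=2.200: state=(0.208, 0.619, 0.173)
t=2.400: state=(0.144, 0.642, 0.214)
t=2.600: state=(0.099, 0.646, 0.255)
t=2.800: state=(0.068, 0.635, 0.297)
t=3.000: state=(0.047, 0.615, 0.337)
t=3.200: state=(0.033, 0.590, 0.377)
t=3.400: state=(0.024, 0.562, 0.414)
t=3.600: state=(0.017, 0.533, 0.449)
t=3.800: state=(0.013, 0.504, 0.483)
t=4.000: state=(0.010, 0.476, 0.515)
t=4.200: state=(0.007, 0.448, 0.545)
t=4.400: state=(0.006, 0.421, 0.573)
t=4.600: state=(0.004, 0.396, 0.599)
t=4.800: state=(0.004, 0.372, 0.624)
t=5.000: state=(0.003, 0.349, 0.648)
t=5.200: state=(0.002, 0.328, 0.670)
t=5.340: state=(0.002, 0.314, 0.684)
compare at T: S=0.002, I=0.314, R=0.684

largest component: R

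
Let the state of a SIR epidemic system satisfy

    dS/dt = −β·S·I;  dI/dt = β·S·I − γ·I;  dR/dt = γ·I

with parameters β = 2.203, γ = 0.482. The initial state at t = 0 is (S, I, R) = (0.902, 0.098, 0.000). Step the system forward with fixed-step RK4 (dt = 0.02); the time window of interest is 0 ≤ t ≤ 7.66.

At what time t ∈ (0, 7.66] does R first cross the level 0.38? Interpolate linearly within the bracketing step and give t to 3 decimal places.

t=0.000: state=(0.902, 0.098, 0.000)
step 1 (dt=0.02): k1=(-0.195, 0.148, 0.047), k2=(-0.197, 0.149, 0.048), k3=(-0.197, 0.149, 0.048), k4=(-0.200, 0.151, 0.049); state += dt/6·(k1+2k2+2k3+k4)
t=0.020: state=(0.898, 0.101, 0.001)
t=0.040: state=(0.894, 0.104, 0.002)
t=0.060: state=(0.890, 0.107, 0.003)
continuing one RK4 step at a time; state shown every 25 steps (Δt=0.5):
t=0.500: state=(0.771, 0.195, 0.034)
t=1.000: state=(0.580, 0.323, 0.097)
t=1.500: state=(0.381, 0.430, 0.188)
t=2.000: state=(0.231, 0.471, 0.298)
t=2.360: state=(0.159, 0.461, 0.380)
next step: t=2.380: state=(0.156, 0.460, 0.384) — R has crossed 0.38
linear interpolation between t=2.360 (0.37975) and t=2.380 (0.38419) → t≈2.361

t = 2.361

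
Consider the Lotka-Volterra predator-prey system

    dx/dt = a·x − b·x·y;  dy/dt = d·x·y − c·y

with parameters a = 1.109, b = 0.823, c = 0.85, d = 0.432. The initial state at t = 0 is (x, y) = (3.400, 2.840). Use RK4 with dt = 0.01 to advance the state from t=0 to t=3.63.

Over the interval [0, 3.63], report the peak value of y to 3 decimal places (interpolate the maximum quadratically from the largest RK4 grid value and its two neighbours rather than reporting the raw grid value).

max y = 3.179

t=0.000: state=(3.400, 2.840)
step 1 (dt=0.01): k1=(-4.176, 1.757), k2=(-4.175, 1.737), k3=(-4.175, 1.737), k4=(-4.173, 1.717); state += dt/6·(k1+2k2+2k3+k4)
t=0.010: state=(3.358, 2.857)
t=0.020: state=(3.317, 2.874)
t=0.030: state=(3.275, 2.891)
continuing one RK4 step at a time; state shown every 20 steps (Δt=0.2):
t=0.200: state=(2.596, 3.102)
t=0.400: state=(1.928, 3.178)
t=0.600: state=(1.433, 3.097)
t=0.800: state=(1.090, 2.911)
t=1.000: state=(0.859, 2.670)
t=1.200: state=(0.706, 2.409)
t=1.400: state=(0.606, 2.150)
t=1.600: state=(0.542, 1.906)
t=1.800: state=(0.504, 1.682)
t=2.000: state=(0.485, 1.481)
t=2.200: state=(0.481, 1.302)
t=2.400: state=(0.491, 1.146)
t=2.600: state=(0.514, 1.009)
t=2.800: state=(0.549, 0.891)
t=3.000: state=(0.597, 0.790)
t=3.200: state=(0.659, 0.704)
t=3.400: state=(0.737, 0.631)
t=3.600: state=(0.833, 0.569)
t=3.630: state=(0.850, 0.561)
largest grid value and its neighbours: y(0.380)=3.17878, y(0.390)=3.17884, y(0.400)=3.17850
parabola through these three points peaks at t≈0.386 with y≈3.17887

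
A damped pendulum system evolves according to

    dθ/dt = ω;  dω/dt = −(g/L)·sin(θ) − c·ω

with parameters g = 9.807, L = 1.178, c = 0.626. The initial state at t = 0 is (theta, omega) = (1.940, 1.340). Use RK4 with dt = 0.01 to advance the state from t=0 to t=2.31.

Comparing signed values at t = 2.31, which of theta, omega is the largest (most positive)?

largest component: omega

t=0.000: state=(1.940, 1.340)
step 1 (dt=0.01): k1=(1.340, -8.603), k2=(1.297, -8.556), k3=(1.297, -8.557), k4=(1.254, -8.510); state += dt/6·(k1+2k2+2k3+k4)
t=0.010: state=(1.953, 1.254)
t=0.020: state=(1.965, 1.170)
t=0.030: state=(1.976, 1.086)
continuing one RK4 step at a time; state shown every 10 steps (Δt=0.1):
t=0.100: state=(2.032, 0.523)
t=0.200: state=(2.047, -0.226)
t=0.300: state=(1.988, -0.938)
t=0.400: state=(1.860, -1.637)
t=0.500: state=(1.661, -2.328)
t=0.600: state=(1.395, -2.990)
t=0.700: state=(1.066, -3.567)
t=0.800: state=(0.687, -3.968)
t=0.900: state=(0.282, -4.100)
t=1.000: state=(-0.122, -3.912)
t=1.100: state=(-0.491, -3.428)
t=1.200: state=(-0.800, -2.732)
t=1.300: state=(-1.034, -1.923)
t=1.400: state=(-1.184, -1.082)
t=1.500: state=(-1.250, -0.257)
t=1.600: state=(-1.237, 0.524)
t=1.700: state=(-1.148, 1.244)
t=1.800: state=(-0.991, 1.877)
t=1.900: state=(-0.776, 2.387)
t=2.000: state=(-0.519, 2.729)
t=2.100: state=(-0.238, 2.860)
t=2.200: state=(0.045, 2.762)
t=2.300: state=(0.308, 2.450)
t=2.310: state=(0.332, 2.409)
compare at T: theta=0.332, omega=2.409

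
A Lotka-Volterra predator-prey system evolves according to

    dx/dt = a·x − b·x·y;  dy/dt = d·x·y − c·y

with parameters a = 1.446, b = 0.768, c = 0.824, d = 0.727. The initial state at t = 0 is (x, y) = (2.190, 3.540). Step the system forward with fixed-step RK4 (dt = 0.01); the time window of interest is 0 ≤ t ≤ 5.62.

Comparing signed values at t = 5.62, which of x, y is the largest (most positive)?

t=0.000: state=(2.190, 3.540)
step 1 (dt=0.01): k1=(-2.787, 2.719), k2=(-2.792, 2.694), k3=(-2.792, 2.693), k4=(-2.796, 2.667); state += dt/6·(k1+2k2+2k3+k4)
t=0.010: state=(2.162, 3.567)
t=0.020: state=(2.134, 3.593)
t=0.030: state=(2.106, 3.619)
continuing one RK4 step at a time; state shown every 20 steps (Δt=0.2):
t=0.200: state=(1.638, 3.964)
t=0.400: state=(1.172, 4.117)
t=0.600: state=(0.835, 4.034)
t=0.800: state=(0.610, 3.795)
t=1.000: state=(0.466, 3.478)
t=1.200: state=(0.374, 3.134)
t=1.400: state=(0.317, 2.794)
t=1.600: state=(0.283, 2.474)
t=1.800: state=(0.264, 2.183)
t=2.000: state=(0.257, 1.922)
t=2.200: state=(0.260, 1.693)
t=2.400: state=(0.272, 1.492)
t=2.600: state=(0.293, 1.318)
t=2.800: state=(0.324, 1.169)
t=3.000: state=(0.365, 1.042)
t=3.200: state=(0.418, 0.936)
t=3.400: state=(0.487, 0.847)
t=3.600: state=(0.575, 0.776)
t=3.800: state=(0.684, 0.721)
t=4.000: state=(0.820, 0.682)
t=4.200: state=(0.989, 0.659)
t=4.400: state=(1.194, 0.655)
t=4.600: state=(1.440, 0.672)
t=4.800: state=(1.729, 0.717)
t=5.000: state=(2.056, 0.801)
t=5.200: state=(2.404, 0.939)
t=5.400: state=(2.736, 1.158)
t=5.600: state=(2.986, 1.491)
t=5.620: state=(3.003, 1.532)
compare at T: x=3.003, y=1.532

largest component: x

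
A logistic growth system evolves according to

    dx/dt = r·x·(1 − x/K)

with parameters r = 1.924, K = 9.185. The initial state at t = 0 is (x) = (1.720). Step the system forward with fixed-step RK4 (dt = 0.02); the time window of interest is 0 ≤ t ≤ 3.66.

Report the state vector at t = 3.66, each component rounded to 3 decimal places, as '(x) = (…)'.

(x) = (9.150)

t=0.000: state=(1.720)
step 1 (dt=0.02): k1=(2.690), k2=(2.722), k3=(2.722), k4=(2.754); state += dt/6·(k1+2k2+2k3+k4)
t=0.020: state=(1.774)
t=0.040: state=(1.830)
t=0.060: state=(1.887)
continuing one RK4 step at a time; state shown every 10 steps (Δt=0.2):
t=0.200: state=(2.323)
t=0.400: state=(3.051)
t=0.600: state=(3.878)
t=0.800: state=(4.756)
t=1.000: state=(5.622)
t=1.200: state=(6.417)
t=1.400: state=(7.101)
t=1.600: state=(7.656)
t=1.800: state=(8.086)
t=2.000: state=(8.407)
t=2.200: state=(8.641)
t=2.400: state=(8.807)
t=2.600: state=(8.925)
t=2.800: state=(9.006)
t=3.000: state=(9.063)
t=3.200: state=(9.101)
t=3.400: state=(9.128)
t=3.600: state=(9.146)
t=3.660: state=(9.150)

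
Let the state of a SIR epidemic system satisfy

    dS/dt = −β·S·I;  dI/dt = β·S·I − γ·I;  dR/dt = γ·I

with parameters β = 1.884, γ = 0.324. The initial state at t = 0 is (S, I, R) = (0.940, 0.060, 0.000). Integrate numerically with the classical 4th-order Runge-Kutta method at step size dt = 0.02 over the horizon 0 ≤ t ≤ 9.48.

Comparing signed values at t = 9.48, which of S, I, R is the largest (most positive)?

largest component: R

t=0.000: state=(0.940, 0.060, 0.000)
step 1 (dt=0.02): k1=(-0.106, 0.087, 0.019), k2=(-0.108, 0.088, 0.020), k3=(-0.108, 0.088, 0.020), k4=(-0.109, 0.089, 0.020); state += dt/6·(k1+2k2+2k3+k4)
t=0.020: state=(0.938, 0.062, 0.000)
t=0.040: state=(0.936, 0.064, 0.001)
t=0.060: state=(0.933, 0.065, 0.001)
continuing one RK4 step at a time; state shown every 25 steps (Δt=0.5):
t=0.500: state=(0.866, 0.120, 0.014)
t=1.000: state=(0.741, 0.218, 0.041)
t=1.500: state=(0.569, 0.345, 0.086)
t=2.000: state=(0.388, 0.460, 0.152)
t=2.500: state=(0.243, 0.524, 0.233)
t=3.000: state=(0.147, 0.534, 0.319)
t=3.500: state=(0.090, 0.507, 0.404)
t=4.000: state=(0.057, 0.461, 0.482)
t=4.500: state=(0.038, 0.410, 0.553)
t=5.000: state=(0.026, 0.359, 0.615)
t=5.500: state=(0.019, 0.312, 0.669)
t=6.000: state=(0.015, 0.269, 0.716)
t=6.500: state=(0.012, 0.232, 0.757)
t=7.000: state=(0.009, 0.199, 0.791)
t=7.500: state=(0.008, 0.171, 0.821)
t=8.000: state=(0.007, 0.146, 0.847)
t=8.500: state=(0.006, 0.125, 0.869)
t=9.000: state=(0.005, 0.107, 0.888)
t=9.480: state=(0.005, 0.092, 0.903)
compare at T: S=0.005, I=0.092, R=0.903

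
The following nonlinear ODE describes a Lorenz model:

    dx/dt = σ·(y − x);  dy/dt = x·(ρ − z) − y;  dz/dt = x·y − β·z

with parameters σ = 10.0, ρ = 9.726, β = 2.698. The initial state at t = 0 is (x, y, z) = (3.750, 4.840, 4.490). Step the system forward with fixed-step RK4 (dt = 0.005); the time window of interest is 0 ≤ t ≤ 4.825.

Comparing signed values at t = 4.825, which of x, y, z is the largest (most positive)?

largest component: z

t=0.000: state=(3.750, 4.840, 4.490)
step 1 (dt=0.005): k1=(10.900, 14.795, 6.036), k2=(10.997, 14.844, 6.267), k3=(10.996, 14.843, 6.267), k4=(11.092, 14.889, 6.500); state += dt/6·(k1+2k2+2k3+k4)
t=0.005: state=(3.805, 4.914, 4.521)
t=0.010: state=(3.861, 4.989, 4.555)
t=0.015: state=(3.918, 5.064, 4.591)
continuing one RK4 step at a time; state shown every 40 steps (Δt=0.2):
t=0.200: state=(6.282, 7.391, 7.761)
t=0.400: state=(6.505, 5.532, 11.628)
t=0.600: state=(4.103, 3.140, 10.043)
t=0.800: state=(3.208, 3.220, 7.480)
t=1.000: state=(3.885, 4.496, 6.438)
t=1.200: state=(5.337, 6.038, 7.665)
t=1.400: state=(5.960, 5.764, 9.968)
t=1.600: state=(4.894, 4.248, 9.963)
t=1.800: state=(4.035, 3.877, 8.452)
t=2.000: state=(4.224, 4.529, 7.550)
t=2.200: state=(5.014, 5.414, 8.022)
t=2.400: state=(5.464, 5.450, 9.238)
t=2.600: state=(5.024, 4.684, 9.506)
t=2.800: state=(4.472, 4.319, 8.751)
t=3.000: state=(4.474, 4.613, 8.137)
t=3.200: state=(4.887, 5.111, 8.291)
t=3.400: state=(5.175, 5.204, 8.924)
t=3.600: state=(5.001, 4.833, 9.169)
t=3.800: state=(4.684, 4.574, 8.818)
t=4.000: state=(4.634, 4.690, 8.439)
t=4.200: state=(4.841, 4.964, 8.465)
t=4.400: state=(5.017, 5.050, 8.790)
t=4.600: state=(4.956, 4.875, 8.966)
t=4.800: state=(4.783, 4.713, 8.813)
t=4.825: state=(4.767, 4.706, 8.782)
compare at T: x=4.767, y=4.706, z=8.782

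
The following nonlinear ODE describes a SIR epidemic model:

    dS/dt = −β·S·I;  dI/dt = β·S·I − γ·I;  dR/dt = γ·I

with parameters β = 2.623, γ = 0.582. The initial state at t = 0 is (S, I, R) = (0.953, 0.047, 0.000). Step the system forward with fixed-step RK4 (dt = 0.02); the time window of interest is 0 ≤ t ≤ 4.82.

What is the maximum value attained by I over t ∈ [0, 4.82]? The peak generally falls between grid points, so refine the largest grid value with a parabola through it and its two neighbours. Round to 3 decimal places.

max I = 0.455

t=0.000: state=(0.953, 0.047, 0.000)
step 1 (dt=0.02): k1=(-0.117, 0.090, 0.027), k2=(-0.120, 0.092, 0.028), k3=(-0.120, 0.092, 0.028), k4=(-0.122, 0.093, 0.028); state += dt/6·(k1+2k2+2k3+k4)
t=0.020: state=(0.951, 0.049, 0.001)
t=0.040: state=(0.948, 0.051, 0.001)
t=0.060: state=(0.946, 0.053, 0.002)
continuing one RK4 step at a time; state shown every 10 steps (Δt=0.2):
t=0.200: state=(0.925, 0.068, 0.007)
t=0.400: state=(0.886, 0.098, 0.016)
t=0.600: state=(0.833, 0.137, 0.030)
t=0.800: state=(0.766, 0.186, 0.049)
t=1.000: state=(0.685, 0.242, 0.073)
t=1.200: state=(0.594, 0.301, 0.105)
t=1.400: state=(0.499, 0.357, 0.143)
t=1.600: state=(0.409, 0.403, 0.188)
t=1.800: state=(0.328, 0.435, 0.237)
t=2.000: state=(0.260, 0.452, 0.289)
t=2.200: state=(0.205, 0.454, 0.341)
t=2.400: state=(0.162, 0.445, 0.394)
t=2.600: state=(0.128, 0.427, 0.445)
t=2.800: state=(0.103, 0.404, 0.493)
t=3.000: state=(0.084, 0.377, 0.538)
t=3.200: state=(0.070, 0.350, 0.581)
t=3.400: state=(0.058, 0.322, 0.620)
t=3.600: state=(0.050, 0.295, 0.656)
t=3.800: state=(0.043, 0.269, 0.688)
t=4.000: state=(0.037, 0.244, 0.718)
t=4.200: state=(0.033, 0.221, 0.745)
t=4.400: state=(0.030, 0.200, 0.770)
t=4.600: state=(0.027, 0.181, 0.792)
t=4.800: state=(0.025, 0.163, 0.812)
t=4.820: state=(0.024, 0.162, 0.814)
largest grid value and its neighbours: I(2.120)=0.45471, I(2.140)=0.45472, I(2.160)=0.45461
parabola through these three points peaks at t≈2.132 with I≈0.45473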